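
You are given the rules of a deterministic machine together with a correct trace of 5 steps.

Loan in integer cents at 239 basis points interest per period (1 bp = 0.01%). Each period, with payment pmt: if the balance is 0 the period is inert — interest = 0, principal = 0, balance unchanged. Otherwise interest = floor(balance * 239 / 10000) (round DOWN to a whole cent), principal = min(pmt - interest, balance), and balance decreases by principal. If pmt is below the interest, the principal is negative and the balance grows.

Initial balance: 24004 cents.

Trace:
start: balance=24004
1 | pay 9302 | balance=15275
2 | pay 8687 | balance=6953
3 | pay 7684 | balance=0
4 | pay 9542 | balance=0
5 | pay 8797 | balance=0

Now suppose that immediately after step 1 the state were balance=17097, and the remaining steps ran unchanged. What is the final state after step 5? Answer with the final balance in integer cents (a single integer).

state after step 1 := balance=17097
2 | pay 8687 | balance=8818
3 | pay 7684 | balance=1344
4 | pay 9542 | balance=0
5 | pay 8797 | balance=0

0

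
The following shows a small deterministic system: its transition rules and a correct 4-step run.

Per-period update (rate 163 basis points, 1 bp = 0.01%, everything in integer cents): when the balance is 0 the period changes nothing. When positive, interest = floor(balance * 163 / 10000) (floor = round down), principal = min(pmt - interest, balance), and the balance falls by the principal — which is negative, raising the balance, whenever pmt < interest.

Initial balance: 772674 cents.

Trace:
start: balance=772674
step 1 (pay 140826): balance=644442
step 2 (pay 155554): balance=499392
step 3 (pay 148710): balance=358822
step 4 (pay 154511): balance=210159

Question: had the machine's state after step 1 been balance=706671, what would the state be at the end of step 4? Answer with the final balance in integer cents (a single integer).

275480

state after step 1 := balance=706671
step 2 (pay 155554): balance=562635
step 3 (pay 148710): balance=423095
step 4 (pay 154511): balance=275480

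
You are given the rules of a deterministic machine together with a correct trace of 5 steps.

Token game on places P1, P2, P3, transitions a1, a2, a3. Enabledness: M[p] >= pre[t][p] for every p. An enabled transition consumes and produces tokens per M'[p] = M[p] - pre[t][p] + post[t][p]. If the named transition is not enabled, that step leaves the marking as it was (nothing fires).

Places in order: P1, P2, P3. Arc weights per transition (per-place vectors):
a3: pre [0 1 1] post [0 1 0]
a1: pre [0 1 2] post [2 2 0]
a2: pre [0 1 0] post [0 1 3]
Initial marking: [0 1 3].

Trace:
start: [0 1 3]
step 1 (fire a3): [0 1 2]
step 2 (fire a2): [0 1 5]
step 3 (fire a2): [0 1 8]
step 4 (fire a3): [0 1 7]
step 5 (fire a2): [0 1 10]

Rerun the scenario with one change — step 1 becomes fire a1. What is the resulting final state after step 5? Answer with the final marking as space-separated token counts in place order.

2 2 9

(re-executing from step 1 with the substitution; state before step 1: [0 1 3])
step 1 (fire a1): [2 2 1]
step 2 (fire a2): [2 2 4]
step 3 (fire a2): [2 2 7]
step 4 (fire a3): [2 2 6]
step 5 (fire a2): [2 2 9]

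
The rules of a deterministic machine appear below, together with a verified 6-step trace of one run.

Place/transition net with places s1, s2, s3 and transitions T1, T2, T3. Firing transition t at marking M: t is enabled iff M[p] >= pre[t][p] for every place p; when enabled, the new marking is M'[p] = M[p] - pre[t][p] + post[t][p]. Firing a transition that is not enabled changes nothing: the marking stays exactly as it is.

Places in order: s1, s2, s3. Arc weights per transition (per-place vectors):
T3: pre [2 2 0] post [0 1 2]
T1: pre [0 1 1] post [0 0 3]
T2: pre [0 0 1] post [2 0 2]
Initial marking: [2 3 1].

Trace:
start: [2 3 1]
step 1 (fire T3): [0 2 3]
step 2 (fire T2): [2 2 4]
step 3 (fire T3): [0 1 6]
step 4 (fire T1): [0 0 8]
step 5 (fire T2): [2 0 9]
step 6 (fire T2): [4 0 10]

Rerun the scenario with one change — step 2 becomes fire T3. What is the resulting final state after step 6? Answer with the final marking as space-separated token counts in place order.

(re-executing from step 2 with the substitution; state before step 2: [0 2 3])
step 2 (fire T3): [0 2 3]
step 3 (fire T3): [0 2 3]
step 4 (fire T1): [0 1 5]
step 5 (fire T2): [2 1 6]
step 6 (fire T2): [4 1 7]

4 1 7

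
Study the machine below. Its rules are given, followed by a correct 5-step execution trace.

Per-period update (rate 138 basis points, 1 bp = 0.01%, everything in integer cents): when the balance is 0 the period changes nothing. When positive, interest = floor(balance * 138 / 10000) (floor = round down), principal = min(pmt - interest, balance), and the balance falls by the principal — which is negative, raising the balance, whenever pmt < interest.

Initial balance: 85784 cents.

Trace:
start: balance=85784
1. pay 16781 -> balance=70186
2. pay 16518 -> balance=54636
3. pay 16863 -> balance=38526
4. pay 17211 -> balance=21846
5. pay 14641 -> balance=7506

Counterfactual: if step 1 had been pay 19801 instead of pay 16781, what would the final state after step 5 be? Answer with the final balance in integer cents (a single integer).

4316

(re-executing from step 1 with the substitution; state before step 1: balance=85784)
1. pay 19801 -> balance=67166
2. pay 16518 -> balance=51574
3. pay 16863 -> balance=35422
4. pay 17211 -> balance=18699
5. pay 14641 -> balance=4316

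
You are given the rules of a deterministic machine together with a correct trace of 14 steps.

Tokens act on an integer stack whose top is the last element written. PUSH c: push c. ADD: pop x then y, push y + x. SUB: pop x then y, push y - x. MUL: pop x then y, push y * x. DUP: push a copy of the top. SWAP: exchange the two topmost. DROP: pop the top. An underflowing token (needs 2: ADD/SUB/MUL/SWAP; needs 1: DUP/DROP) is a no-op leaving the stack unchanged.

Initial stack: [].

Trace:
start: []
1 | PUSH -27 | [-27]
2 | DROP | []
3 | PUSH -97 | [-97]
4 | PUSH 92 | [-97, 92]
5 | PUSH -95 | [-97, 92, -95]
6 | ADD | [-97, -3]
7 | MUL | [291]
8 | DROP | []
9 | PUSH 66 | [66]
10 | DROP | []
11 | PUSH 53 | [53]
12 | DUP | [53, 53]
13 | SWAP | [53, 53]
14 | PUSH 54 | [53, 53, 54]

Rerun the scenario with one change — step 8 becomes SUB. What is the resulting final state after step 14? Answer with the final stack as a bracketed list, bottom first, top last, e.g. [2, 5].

[291, 53, 53, 54]

(re-executing from step 8 with the substitution; state before step 8: [291])
8 | SUB | [291]
9 | PUSH 66 | [291, 66]
10 | DROP | [291]
11 | PUSH 53 | [291, 53]
12 | DUP | [291, 53, 53]
13 | SWAP | [291, 53, 53]
14 | PUSH 54 | [291, 53, 53, 54]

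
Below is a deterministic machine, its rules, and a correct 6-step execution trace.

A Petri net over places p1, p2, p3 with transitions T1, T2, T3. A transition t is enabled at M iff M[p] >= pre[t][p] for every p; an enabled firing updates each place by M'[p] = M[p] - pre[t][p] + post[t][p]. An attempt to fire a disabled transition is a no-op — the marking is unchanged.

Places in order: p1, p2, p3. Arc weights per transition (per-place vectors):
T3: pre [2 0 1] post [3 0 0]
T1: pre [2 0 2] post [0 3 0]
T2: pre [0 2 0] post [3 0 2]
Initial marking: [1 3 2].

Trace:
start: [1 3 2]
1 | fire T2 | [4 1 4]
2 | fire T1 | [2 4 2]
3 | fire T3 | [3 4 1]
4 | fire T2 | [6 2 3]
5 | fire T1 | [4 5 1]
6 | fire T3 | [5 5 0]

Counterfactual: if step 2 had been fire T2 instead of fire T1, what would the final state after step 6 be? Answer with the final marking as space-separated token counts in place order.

4 4 0

(re-executing from step 2 with the substitution; state before step 2: [4 1 4])
2 | fire T2 | [4 1 4]
3 | fire T3 | [5 1 3]
4 | fire T2 | [5 1 3]
5 | fire T1 | [3 4 1]
6 | fire T3 | [4 4 0]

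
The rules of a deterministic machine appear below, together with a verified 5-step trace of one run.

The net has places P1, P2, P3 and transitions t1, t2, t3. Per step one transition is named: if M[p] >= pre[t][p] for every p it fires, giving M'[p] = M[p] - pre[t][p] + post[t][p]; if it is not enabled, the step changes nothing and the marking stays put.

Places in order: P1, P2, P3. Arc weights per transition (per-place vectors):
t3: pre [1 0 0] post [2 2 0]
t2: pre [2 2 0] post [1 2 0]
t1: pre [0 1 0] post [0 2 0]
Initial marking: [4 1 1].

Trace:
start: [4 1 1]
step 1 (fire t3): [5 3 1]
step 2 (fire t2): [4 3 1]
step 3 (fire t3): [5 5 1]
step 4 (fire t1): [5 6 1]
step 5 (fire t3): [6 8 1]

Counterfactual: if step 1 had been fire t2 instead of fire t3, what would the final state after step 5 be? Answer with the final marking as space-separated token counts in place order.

(re-executing from step 1 with the substitution; state before step 1: [4 1 1])
step 1 (fire t2): [4 1 1]
step 2 (fire t2): [4 1 1]
step 3 (fire t3): [5 3 1]
step 4 (fire t1): [5 4 1]
step 5 (fire t3): [6 6 1]

6 6 1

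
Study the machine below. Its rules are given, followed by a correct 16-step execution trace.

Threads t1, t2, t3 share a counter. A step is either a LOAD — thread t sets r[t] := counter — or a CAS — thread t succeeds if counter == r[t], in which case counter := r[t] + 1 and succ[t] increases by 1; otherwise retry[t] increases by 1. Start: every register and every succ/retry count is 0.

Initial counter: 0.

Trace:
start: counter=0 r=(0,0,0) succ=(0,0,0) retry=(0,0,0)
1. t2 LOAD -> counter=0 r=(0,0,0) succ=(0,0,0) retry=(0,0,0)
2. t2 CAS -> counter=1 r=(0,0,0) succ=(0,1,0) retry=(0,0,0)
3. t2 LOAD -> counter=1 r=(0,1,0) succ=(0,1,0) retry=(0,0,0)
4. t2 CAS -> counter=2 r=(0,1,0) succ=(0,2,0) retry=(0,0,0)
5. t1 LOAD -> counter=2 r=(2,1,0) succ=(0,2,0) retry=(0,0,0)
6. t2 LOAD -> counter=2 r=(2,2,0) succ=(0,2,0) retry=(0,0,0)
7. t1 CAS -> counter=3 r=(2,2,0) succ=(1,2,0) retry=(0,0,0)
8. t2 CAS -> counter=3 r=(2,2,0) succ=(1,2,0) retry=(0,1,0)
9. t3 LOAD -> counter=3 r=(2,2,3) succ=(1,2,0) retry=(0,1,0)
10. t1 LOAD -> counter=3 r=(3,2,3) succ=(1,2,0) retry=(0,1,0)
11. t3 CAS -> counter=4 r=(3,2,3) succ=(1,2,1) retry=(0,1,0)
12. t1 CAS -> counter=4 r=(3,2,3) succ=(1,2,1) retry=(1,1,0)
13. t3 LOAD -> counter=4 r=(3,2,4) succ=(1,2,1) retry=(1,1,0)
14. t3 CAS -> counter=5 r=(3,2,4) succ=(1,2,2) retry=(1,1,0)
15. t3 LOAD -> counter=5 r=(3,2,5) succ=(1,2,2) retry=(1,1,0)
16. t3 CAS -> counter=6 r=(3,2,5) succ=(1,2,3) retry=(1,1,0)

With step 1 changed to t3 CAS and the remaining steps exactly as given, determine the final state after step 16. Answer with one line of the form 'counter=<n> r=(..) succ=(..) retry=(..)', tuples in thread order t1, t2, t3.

(re-executing from step 1 with the substitution; state before step 1: counter=0 r=(0,0,0) succ=(0,0,0) retry=(0,0,0))
1. t3 CAS -> counter=1 r=(0,0,0) succ=(0,0,1) retry=(0,0,0)
2. t2 CAS -> counter=1 r=(0,0,0) succ=(0,0,1) retry=(0,1,0)
3. t2 LOAD -> counter=1 r=(0,1,0) succ=(0,0,1) retry=(0,1,0)
4. t2 CAS -> counter=2 r=(0,1,0) succ=(0,1,1) retry=(0,1,0)
5. t1 LOAD -> counter=2 r=(2,1,0) succ=(0,1,1) retry=(0,1,0)
6. t2 LOAD -> counter=2 r=(2,2,0) succ=(0,1,1) retry=(0,1,0)
7. t1 CAS -> counter=3 r=(2,2,0) succ=(1,1,1) retry=(0,1,0)
8. t2 CAS -> counter=3 r=(2,2,0) succ=(1,1,1) retry=(0,2,0)
9. t3 LOAD -> counter=3 r=(2,2,3) succ=(1,1,1) retry=(0,2,0)
10. t1 LOAD -> counter=3 r=(3,2,3) succ=(1,1,1) retry=(0,2,0)
11. t3 CAS -> counter=4 r=(3,2,3) succ=(1,1,2) retry=(0,2,0)
12. t1 CAS -> counter=4 r=(3,2,3) succ=(1,1,2) retry=(1,2,0)
13. t3 LOAD -> counter=4 r=(3,2,4) succ=(1,1,2) retry=(1,2,0)
14. t3 CAS -> counter=5 r=(3,2,4) succ=(1,1,3) retry=(1,2,0)
15. t3 LOAD -> counter=5 r=(3,2,5) succ=(1,1,3) retry=(1,2,0)
16. t3 CAS -> counter=6 r=(3,2,5) succ=(1,1,4) retry=(1,2,0)

counter=6 r=(3,2,5) succ=(1,1,4) retry=(1,2,0)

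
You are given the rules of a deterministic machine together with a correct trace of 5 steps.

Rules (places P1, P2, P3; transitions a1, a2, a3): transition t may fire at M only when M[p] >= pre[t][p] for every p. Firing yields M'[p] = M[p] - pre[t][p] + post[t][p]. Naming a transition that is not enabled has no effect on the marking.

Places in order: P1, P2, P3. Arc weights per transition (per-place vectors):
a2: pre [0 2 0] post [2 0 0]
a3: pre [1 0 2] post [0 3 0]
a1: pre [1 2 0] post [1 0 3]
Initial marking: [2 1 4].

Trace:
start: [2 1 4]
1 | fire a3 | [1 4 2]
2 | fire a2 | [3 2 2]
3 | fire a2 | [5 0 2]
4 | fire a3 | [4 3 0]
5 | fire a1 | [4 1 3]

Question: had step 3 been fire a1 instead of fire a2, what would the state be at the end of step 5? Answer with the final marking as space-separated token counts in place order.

(re-executing from step 3 with the substitution; state before step 3: [3 2 2])
3 | fire a1 | [3 0 5]
4 | fire a3 | [2 3 3]
5 | fire a1 | [2 1 6]

2 1 6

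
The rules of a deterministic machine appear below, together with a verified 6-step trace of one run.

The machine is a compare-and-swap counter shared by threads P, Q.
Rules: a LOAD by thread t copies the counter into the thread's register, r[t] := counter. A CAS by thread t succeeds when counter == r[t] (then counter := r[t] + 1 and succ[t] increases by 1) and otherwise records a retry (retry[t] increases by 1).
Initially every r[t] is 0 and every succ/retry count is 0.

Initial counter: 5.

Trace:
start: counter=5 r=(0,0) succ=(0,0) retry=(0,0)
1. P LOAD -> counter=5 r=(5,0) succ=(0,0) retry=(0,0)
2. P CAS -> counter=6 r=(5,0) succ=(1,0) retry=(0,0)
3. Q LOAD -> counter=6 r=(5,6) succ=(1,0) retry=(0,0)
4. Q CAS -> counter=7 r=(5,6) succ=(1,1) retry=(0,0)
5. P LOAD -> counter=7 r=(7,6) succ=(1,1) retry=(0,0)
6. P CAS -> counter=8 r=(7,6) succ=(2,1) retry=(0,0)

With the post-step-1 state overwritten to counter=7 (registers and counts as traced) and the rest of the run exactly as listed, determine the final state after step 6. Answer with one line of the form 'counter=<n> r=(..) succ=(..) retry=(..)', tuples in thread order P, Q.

state after step 1 := counter=7 r=(5,0) succ=(0,0) retry=(0,0)
2. P CAS -> counter=7 r=(5,0) succ=(0,0) retry=(1,0)
3. Q LOAD -> counter=7 r=(5,7) succ=(0,0) retry=(1,0)
4. Q CAS -> counter=8 r=(5,7) succ=(0,1) retry=(1,0)
5. P LOAD -> counter=8 r=(8,7) succ=(0,1) retry=(1,0)
6. P CAS -> counter=9 r=(8,7) succ=(1,1) retry=(1,0)

counter=9 r=(8,7) succ=(1,1) retry=(1,0)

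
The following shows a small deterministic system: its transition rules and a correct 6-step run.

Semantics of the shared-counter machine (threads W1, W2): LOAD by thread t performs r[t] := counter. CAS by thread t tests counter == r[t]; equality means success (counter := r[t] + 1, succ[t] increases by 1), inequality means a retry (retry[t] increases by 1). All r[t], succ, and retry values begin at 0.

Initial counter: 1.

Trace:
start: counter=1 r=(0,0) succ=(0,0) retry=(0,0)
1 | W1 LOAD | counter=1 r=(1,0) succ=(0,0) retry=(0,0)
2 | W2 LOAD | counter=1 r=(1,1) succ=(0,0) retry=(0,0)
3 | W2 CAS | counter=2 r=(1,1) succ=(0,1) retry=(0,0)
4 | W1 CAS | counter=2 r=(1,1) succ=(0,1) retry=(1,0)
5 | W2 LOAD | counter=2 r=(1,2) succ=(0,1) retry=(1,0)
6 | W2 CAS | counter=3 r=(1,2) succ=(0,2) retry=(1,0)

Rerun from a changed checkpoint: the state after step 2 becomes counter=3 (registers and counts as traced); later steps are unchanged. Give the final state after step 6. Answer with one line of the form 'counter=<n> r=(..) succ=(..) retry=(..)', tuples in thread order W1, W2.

state after step 2 := counter=3 r=(1,1) succ=(0,0) retry=(0,0)
3 | W2 CAS | counter=3 r=(1,1) succ=(0,0) retry=(0,1)
4 | W1 CAS | counter=3 r=(1,1) succ=(0,0) retry=(1,1)
5 | W2 LOAD | counter=3 r=(1,3) succ=(0,0) retry=(1,1)
6 | W2 CAS | counter=4 r=(1,3) succ=(0,1) retry=(1,1)

counter=4 r=(1,3) succ=(0,1) retry=(1,1)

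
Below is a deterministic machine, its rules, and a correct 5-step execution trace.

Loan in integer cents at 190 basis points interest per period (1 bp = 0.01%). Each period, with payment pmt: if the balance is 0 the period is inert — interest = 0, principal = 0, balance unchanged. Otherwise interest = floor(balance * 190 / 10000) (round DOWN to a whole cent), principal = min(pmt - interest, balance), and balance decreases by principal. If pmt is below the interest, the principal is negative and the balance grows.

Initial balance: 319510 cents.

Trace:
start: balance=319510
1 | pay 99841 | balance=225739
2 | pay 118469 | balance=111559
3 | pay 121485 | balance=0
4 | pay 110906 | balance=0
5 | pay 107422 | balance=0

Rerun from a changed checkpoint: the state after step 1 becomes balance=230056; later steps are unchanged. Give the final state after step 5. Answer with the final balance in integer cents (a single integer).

state after step 1 := balance=230056
2 | pay 118469 | balance=115958
3 | pay 121485 | balance=0
4 | pay 110906 | balance=0
5 | pay 107422 | balance=0

0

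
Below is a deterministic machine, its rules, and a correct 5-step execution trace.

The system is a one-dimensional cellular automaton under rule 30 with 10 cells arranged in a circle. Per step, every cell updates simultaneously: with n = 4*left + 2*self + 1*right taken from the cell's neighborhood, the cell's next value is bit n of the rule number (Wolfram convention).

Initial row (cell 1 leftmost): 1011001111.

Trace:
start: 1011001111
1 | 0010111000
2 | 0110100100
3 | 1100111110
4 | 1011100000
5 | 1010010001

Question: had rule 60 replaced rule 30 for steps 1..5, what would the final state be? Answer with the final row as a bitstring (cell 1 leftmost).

(re-executing steps 1..5 under rule 60; state before step 1: 1011001111)
1 | 0110101000
2 | 0101111100
3 | 0111000010
4 | 0100100011
5 | 1110110010

1110110010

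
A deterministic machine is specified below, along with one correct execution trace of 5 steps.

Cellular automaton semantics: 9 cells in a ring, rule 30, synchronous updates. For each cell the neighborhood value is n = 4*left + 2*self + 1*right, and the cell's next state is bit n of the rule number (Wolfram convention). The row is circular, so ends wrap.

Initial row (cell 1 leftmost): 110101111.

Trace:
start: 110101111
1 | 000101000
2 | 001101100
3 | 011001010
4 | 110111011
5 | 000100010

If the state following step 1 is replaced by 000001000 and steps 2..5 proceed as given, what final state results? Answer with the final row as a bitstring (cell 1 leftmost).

state after step 1 := 000001000
2 | 000011100
3 | 000110010
4 | 001101111
5 | 111001000

111001000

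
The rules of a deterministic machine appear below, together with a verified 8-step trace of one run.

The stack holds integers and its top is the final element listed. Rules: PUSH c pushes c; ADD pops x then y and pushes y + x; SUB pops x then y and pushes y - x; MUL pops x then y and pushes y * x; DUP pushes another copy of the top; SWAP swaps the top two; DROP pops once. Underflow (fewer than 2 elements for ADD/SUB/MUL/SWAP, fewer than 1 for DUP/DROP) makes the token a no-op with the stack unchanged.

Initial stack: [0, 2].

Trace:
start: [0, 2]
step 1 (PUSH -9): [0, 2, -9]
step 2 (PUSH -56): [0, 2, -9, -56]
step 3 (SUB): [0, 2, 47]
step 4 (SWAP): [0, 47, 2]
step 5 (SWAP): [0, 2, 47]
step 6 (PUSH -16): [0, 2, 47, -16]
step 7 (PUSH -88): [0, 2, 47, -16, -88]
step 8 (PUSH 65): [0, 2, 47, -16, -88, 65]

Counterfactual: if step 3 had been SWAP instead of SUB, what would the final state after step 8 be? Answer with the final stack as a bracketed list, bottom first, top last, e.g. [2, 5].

[0, 2, -56, -9, -16, -88, 65]

(re-executing from step 3 with the substitution; state before step 3: [0, 2, -9, -56])
step 3 (SWAP): [0, 2, -56, -9]
step 4 (SWAP): [0, 2, -9, -56]
step 5 (SWAP): [0, 2, -56, -9]
step 6 (PUSH -16): [0, 2, -56, -9, -16]
step 7 (PUSH -88): [0, 2, -56, -9, -16, -88]
step 8 (PUSH 65): [0, 2, -56, -9, -16, -88, 65]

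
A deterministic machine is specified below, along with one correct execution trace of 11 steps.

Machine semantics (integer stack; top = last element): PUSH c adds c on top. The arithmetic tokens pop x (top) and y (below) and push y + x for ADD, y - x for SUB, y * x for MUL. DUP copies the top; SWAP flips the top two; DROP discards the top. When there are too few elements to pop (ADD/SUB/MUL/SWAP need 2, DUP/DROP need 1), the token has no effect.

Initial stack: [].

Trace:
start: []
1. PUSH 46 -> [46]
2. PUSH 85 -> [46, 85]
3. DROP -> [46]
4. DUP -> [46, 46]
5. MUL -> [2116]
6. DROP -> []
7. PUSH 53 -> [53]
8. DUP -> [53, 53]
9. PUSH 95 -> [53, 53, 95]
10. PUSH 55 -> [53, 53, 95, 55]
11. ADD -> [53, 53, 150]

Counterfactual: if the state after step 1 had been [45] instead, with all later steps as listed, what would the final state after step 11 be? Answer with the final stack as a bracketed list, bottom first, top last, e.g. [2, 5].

state after step 1 := [45]
2. PUSH 85 -> [45, 85]
3. DROP -> [45]
4. DUP -> [45, 45]
5. MUL -> [2025]
6. DROP -> []
7. PUSH 53 -> [53]
8. DUP -> [53, 53]
9. PUSH 95 -> [53, 53, 95]
10. PUSH 55 -> [53, 53, 95, 55]
11. ADD -> [53, 53, 150]

[53, 53, 150]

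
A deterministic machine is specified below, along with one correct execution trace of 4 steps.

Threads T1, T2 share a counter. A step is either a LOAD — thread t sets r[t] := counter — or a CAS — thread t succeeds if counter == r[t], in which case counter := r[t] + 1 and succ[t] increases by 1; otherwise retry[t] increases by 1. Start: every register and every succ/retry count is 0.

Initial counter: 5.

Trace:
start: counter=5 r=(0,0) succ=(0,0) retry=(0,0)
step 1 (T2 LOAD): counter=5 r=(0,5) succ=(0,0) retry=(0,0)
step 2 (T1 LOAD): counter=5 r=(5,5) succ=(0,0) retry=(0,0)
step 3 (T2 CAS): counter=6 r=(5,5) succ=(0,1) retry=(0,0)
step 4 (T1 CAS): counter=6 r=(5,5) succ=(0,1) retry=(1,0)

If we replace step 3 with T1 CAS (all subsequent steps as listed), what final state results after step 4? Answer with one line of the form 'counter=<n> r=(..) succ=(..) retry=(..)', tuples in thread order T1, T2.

counter=6 r=(5,5) succ=(1,0) retry=(1,0)

(re-executing from step 3 with the substitution; state before step 3: counter=5 r=(5,5) succ=(0,0) retry=(0,0))
step 3 (T1 CAS): counter=6 r=(5,5) succ=(1,0) retry=(0,0)
step 4 (T1 CAS): counter=6 r=(5,5) succ=(1,0) retry=(1,0)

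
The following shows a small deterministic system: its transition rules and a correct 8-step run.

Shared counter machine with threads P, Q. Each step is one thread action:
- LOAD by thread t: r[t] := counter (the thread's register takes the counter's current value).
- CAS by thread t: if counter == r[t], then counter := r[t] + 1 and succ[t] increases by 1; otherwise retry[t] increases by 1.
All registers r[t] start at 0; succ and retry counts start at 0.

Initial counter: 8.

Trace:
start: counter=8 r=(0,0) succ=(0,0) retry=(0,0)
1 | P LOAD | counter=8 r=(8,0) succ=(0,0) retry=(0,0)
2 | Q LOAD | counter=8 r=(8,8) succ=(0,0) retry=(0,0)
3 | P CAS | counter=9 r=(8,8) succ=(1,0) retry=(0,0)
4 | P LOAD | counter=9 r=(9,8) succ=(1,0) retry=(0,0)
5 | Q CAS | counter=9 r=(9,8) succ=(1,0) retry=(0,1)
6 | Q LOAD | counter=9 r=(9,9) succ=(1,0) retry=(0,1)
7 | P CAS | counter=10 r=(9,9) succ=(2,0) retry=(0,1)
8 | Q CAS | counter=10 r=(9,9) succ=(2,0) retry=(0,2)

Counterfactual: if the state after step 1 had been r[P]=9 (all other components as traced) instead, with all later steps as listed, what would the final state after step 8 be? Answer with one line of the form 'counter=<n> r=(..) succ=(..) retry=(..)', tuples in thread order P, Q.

counter=10 r=(8,9) succ=(0,2) retry=(2,0)

state after step 1 := counter=8 r=(9,0) succ=(0,0) retry=(0,0)
2 | Q LOAD | counter=8 r=(9,8) succ=(0,0) retry=(0,0)
3 | P CAS | counter=8 r=(9,8) succ=(0,0) retry=(1,0)
4 | P LOAD | counter=8 r=(8,8) succ=(0,0) retry=(1,0)
5 | Q CAS | counter=9 r=(8,8) succ=(0,1) retry=(1,0)
6 | Q LOAD | counter=9 r=(8,9) succ=(0,1) retry=(1,0)
7 | P CAS | counter=9 r=(8,9) succ=(0,1) retry=(2,0)
8 | Q CAS | counter=10 r=(8,9) succ=(0,2) retry=(2,0)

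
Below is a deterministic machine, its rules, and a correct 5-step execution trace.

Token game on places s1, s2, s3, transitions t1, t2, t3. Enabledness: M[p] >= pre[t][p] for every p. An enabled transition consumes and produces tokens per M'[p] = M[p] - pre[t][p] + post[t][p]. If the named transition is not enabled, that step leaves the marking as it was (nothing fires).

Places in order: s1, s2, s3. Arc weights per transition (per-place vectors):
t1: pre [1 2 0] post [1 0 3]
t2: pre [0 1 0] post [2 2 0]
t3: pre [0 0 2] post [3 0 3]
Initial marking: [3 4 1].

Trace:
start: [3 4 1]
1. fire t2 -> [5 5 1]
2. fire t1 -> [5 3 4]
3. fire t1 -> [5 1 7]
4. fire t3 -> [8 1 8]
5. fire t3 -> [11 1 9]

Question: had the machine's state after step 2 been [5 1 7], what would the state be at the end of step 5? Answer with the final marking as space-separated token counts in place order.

11 1 9

state after step 2 := [5 1 7]
3. fire t1 -> [5 1 7]
4. fire t3 -> [8 1 8]
5. fire t3 -> [11 1 9]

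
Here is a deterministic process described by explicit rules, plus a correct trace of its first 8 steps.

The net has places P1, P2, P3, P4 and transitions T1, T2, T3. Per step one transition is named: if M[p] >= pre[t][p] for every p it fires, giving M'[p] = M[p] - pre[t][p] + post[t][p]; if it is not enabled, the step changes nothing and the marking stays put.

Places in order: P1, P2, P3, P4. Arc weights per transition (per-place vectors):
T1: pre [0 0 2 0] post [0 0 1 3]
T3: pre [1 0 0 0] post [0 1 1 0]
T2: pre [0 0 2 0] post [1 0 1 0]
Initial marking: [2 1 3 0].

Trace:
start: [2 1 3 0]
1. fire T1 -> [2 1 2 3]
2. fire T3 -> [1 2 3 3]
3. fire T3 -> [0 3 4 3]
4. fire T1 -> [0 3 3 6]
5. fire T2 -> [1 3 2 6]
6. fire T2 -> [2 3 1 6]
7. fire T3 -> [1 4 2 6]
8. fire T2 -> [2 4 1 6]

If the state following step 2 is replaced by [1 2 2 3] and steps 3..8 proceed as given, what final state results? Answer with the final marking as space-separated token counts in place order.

state after step 2 := [1 2 2 3]
3. fire T3 -> [0 3 3 3]
4. fire T1 -> [0 3 2 6]
5. fire T2 -> [1 3 1 6]
6. fire T2 -> [1 3 1 6]
7. fire T3 -> [0 4 2 6]
8. fire T2 -> [1 4 1 6]

1 4 1 6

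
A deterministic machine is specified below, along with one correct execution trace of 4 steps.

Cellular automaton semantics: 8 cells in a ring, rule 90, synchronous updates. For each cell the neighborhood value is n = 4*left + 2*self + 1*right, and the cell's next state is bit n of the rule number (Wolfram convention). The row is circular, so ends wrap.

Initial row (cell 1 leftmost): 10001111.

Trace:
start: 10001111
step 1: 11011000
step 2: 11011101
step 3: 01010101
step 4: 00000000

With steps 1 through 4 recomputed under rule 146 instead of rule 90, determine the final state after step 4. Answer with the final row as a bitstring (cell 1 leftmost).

(re-executing steps 1..4 under rule 146; state before step 1: 10001111)
step 1: 01010111
step 2: 00000010
step 3: 00000101
step 4: 10001000

10001000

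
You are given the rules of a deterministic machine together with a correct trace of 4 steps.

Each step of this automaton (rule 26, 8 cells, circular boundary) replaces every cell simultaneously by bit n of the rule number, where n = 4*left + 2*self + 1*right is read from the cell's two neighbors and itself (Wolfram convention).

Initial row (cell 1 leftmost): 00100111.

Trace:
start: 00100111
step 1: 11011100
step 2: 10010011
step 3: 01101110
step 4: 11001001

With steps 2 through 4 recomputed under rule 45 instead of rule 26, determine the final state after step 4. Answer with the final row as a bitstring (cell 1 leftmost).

(re-executing steps 2..4 under rule 45; state before step 2: 11011100)
step 2: 10110000
step 3: 11100110
step 4: 10000101

10000101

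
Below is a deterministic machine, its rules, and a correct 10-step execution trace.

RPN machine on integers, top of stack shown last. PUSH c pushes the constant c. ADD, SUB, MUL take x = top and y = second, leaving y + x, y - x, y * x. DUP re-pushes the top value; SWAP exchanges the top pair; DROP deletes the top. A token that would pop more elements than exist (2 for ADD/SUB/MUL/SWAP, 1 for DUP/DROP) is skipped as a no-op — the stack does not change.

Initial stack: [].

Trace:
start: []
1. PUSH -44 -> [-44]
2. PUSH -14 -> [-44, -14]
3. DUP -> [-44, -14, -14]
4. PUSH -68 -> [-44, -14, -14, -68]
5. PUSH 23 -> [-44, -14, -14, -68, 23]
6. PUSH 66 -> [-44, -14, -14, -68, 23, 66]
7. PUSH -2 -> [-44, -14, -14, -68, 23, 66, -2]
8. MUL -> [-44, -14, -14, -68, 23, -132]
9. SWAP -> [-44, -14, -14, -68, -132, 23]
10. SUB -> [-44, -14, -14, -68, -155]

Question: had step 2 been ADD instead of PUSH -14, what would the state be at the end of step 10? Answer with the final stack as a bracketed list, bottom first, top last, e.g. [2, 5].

[-44, -44, -68, -155]

(re-executing from step 2 with the substitution; state before step 2: [-44])
2. ADD -> [-44]
3. DUP -> [-44, -44]
4. PUSH -68 -> [-44, -44, -68]
5. PUSH 23 -> [-44, -44, -68, 23]
6. PUSH 66 -> [-44, -44, -68, 23, 66]
7. PUSH -2 -> [-44, -44, -68, 23, 66, -2]
8. MUL -> [-44, -44, -68, 23, -132]
9. SWAP -> [-44, -44, -68, -132, 23]
10. SUB -> [-44, -44, -68, -155]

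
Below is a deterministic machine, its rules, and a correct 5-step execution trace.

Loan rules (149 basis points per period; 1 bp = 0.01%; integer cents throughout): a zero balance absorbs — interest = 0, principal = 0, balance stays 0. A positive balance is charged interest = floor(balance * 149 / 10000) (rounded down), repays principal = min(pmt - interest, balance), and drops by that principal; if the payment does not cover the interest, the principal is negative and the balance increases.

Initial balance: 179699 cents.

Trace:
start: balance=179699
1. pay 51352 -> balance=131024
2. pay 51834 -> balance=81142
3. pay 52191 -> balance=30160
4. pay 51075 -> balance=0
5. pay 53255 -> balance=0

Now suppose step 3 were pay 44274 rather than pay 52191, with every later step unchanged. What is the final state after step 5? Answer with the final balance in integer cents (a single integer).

(re-executing from step 3 with the substitution; state before step 3: balance=81142)
3. pay 44274 -> balance=38077
4. pay 51075 -> balance=0
5. pay 53255 -> balance=0

0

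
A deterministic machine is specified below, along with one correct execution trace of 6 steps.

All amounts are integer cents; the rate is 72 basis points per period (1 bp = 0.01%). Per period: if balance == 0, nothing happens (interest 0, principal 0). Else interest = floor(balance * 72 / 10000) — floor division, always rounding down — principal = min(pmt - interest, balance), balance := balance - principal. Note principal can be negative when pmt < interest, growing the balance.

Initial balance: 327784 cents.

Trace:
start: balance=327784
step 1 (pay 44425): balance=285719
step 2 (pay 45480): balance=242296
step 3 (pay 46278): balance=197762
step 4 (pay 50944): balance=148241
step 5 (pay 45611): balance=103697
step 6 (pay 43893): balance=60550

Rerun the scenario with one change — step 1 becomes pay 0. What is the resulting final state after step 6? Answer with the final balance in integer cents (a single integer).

106598

(re-executing from step 1 with the substitution; state before step 1: balance=327784)
step 1 (pay 0): balance=330144
step 2 (pay 45480): balance=287041
step 3 (pay 46278): balance=242829
step 4 (pay 50944): balance=193633
step 5 (pay 45611): balance=149416
step 6 (pay 43893): balance=106598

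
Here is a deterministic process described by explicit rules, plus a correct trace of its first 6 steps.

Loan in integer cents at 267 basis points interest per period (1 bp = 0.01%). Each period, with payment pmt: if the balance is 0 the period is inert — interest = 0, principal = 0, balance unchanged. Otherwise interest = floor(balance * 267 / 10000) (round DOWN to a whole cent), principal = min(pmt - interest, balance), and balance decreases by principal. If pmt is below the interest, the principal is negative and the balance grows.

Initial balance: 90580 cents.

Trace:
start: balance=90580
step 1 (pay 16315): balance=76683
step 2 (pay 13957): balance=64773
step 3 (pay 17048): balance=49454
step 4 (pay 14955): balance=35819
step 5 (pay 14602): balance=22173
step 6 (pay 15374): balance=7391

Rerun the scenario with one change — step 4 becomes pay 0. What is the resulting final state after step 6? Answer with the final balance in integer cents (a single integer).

(re-executing from step 4 with the substitution; state before step 4: balance=49454)
step 4 (pay 0): balance=50774
step 5 (pay 14602): balance=37527
step 6 (pay 15374): balance=23154

23154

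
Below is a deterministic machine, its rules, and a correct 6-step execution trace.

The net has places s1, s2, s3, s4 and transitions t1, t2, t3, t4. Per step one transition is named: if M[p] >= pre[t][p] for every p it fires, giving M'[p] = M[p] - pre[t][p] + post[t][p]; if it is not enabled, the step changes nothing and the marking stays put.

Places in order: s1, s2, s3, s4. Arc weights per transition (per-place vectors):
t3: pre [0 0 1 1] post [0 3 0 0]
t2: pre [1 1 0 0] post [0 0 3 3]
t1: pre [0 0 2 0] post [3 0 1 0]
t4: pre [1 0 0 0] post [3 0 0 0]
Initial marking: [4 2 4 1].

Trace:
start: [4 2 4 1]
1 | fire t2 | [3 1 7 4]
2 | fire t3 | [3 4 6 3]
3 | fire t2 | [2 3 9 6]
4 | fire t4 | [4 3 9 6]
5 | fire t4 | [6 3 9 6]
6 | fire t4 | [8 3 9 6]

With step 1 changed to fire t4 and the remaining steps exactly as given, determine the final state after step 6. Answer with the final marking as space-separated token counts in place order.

(re-executing from step 1 with the substitution; state before step 1: [4 2 4 1])
1 | fire t4 | [6 2 4 1]
2 | fire t3 | [6 5 3 0]
3 | fire t2 | [5 4 6 3]
4 | fire t4 | [7 4 6 3]
5 | fire t4 | [9 4 6 3]
6 | fire t4 | [11 4 6 3]

11 4 6 3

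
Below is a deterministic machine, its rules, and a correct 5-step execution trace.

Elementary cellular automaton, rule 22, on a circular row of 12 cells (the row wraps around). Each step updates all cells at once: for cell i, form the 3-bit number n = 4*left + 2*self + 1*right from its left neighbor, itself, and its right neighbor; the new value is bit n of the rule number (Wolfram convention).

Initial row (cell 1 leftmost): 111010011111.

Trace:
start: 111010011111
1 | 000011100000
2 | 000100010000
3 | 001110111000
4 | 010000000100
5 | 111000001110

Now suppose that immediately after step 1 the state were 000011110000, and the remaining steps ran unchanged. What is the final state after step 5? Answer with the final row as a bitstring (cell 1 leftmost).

state after step 1 := 000011110000
2 | 000100001000
3 | 001110011100
4 | 010001100010
5 | 111010010111

111010010111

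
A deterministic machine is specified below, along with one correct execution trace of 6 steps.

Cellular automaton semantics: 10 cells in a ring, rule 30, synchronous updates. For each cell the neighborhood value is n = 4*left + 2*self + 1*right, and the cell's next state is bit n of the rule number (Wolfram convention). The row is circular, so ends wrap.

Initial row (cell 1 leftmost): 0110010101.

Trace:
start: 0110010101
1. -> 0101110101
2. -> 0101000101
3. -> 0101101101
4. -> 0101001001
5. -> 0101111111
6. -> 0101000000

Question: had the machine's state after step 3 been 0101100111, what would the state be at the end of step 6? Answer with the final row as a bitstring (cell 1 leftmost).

1001011110

state after step 3 := 0101100111
4. -> 0101011100
5. -> 1101010010
6. -> 1001011110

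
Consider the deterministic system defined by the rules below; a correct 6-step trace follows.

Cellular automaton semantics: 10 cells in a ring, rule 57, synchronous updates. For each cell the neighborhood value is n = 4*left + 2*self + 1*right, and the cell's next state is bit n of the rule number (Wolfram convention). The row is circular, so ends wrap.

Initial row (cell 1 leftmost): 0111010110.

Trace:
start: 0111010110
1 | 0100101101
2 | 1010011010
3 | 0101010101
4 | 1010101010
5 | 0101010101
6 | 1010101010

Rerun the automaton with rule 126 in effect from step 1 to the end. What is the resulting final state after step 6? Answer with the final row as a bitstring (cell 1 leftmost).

(re-executing steps 1..6 under rule 126; state before step 1: 0111010110)
1 | 1101111111
2 | 0111000000
3 | 1101100000
4 | 1111110001
5 | 0000011011
6 | 1000111111

1000111111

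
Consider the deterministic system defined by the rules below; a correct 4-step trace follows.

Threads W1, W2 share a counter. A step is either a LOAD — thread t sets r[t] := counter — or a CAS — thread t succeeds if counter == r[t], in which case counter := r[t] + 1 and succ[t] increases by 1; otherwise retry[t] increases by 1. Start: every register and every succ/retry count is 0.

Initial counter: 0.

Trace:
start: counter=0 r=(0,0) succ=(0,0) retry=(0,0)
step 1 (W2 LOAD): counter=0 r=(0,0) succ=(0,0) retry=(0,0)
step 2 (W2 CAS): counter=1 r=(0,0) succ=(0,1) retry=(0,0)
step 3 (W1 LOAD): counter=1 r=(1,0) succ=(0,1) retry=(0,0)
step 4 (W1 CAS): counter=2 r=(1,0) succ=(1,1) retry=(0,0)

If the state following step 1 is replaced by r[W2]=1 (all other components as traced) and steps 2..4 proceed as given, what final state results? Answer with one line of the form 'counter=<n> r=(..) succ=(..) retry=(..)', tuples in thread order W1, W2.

counter=1 r=(0,1) succ=(1,0) retry=(0,1)

state after step 1 := counter=0 r=(0,1) succ=(0,0) retry=(0,0)
step 2 (W2 CAS): counter=0 r=(0,1) succ=(0,0) retry=(0,1)
step 3 (W1 LOAD): counter=0 r=(0,1) succ=(0,0) retry=(0,1)
step 4 (W1 CAS): counter=1 r=(0,1) succ=(1,0) retry=(0,1)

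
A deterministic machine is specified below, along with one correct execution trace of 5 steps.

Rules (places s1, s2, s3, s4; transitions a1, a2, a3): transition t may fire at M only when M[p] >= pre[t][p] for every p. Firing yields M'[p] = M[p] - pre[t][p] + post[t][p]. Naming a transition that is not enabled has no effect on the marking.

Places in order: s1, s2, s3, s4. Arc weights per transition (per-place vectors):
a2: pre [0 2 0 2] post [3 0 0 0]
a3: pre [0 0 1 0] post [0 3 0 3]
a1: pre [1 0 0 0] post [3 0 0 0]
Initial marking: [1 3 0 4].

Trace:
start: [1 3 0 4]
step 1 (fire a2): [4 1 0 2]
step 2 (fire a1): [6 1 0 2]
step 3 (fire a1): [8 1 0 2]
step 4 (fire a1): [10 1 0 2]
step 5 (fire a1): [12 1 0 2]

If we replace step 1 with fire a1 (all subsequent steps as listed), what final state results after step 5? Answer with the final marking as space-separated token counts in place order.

11 3 0 4

(re-executing from step 1 with the substitution; state before step 1: [1 3 0 4])
step 1 (fire a1): [3 3 0 4]
step 2 (fire a1): [5 3 0 4]
step 3 (fire a1): [7 3 0 4]
step 4 (fire a1): [9 3 0 4]
step 5 (fire a1): [11 3 0 4]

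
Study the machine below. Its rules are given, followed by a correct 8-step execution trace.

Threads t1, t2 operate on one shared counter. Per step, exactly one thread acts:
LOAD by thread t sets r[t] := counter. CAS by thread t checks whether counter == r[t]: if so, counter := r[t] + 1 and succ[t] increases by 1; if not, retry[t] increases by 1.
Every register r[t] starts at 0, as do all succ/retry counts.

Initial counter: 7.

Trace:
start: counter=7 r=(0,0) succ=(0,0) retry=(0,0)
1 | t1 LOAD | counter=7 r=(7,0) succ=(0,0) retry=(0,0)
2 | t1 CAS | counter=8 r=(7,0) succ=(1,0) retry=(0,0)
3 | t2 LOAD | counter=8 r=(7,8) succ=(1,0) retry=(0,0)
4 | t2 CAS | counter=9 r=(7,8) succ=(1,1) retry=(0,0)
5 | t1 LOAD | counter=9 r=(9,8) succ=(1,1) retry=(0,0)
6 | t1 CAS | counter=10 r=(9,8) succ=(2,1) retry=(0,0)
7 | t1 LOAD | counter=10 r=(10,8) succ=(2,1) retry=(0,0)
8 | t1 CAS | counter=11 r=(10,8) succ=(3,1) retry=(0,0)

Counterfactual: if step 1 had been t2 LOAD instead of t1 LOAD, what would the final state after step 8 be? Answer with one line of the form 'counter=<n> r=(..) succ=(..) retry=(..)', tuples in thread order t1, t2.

counter=10 r=(9,7) succ=(2,1) retry=(1,0)

(re-executing from step 1 with the substitution; state before step 1: counter=7 r=(0,0) succ=(0,0) retry=(0,0))
1 | t2 LOAD | counter=7 r=(0,7) succ=(0,0) retry=(0,0)
2 | t1 CAS | counter=7 r=(0,7) succ=(0,0) retry=(1,0)
3 | t2 LOAD | counter=7 r=(0,7) succ=(0,0) retry=(1,0)
4 | t2 CAS | counter=8 r=(0,7) succ=(0,1) retry=(1,0)
5 | t1 LOAD | counter=8 r=(8,7) succ=(0,1) retry=(1,0)
6 | t1 CAS | counter=9 r=(8,7) succ=(1,1) retry=(1,0)
7 | t1 LOAD | counter=9 r=(9,7) succ=(1,1) retry=(1,0)
8 | t1 CAS | counter=10 r=(9,7) succ=(2,1) retry=(1,0)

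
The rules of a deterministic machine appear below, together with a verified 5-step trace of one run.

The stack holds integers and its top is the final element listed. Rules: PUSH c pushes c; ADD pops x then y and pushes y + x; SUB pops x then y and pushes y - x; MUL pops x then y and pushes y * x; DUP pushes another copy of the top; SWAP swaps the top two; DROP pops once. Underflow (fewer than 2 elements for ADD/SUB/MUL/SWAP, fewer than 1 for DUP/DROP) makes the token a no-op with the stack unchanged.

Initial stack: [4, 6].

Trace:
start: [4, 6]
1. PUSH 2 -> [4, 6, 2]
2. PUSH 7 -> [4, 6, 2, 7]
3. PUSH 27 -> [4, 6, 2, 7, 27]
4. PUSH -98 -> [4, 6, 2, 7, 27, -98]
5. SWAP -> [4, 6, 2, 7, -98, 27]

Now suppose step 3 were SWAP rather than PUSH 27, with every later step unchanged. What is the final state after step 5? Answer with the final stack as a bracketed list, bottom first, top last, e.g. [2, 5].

[4, 6, 7, -98, 2]

(re-executing from step 3 with the substitution; state before step 3: [4, 6, 2, 7])
3. SWAP -> [4, 6, 7, 2]
4. PUSH -98 -> [4, 6, 7, 2, -98]
5. SWAP -> [4, 6, 7, -98, 2]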